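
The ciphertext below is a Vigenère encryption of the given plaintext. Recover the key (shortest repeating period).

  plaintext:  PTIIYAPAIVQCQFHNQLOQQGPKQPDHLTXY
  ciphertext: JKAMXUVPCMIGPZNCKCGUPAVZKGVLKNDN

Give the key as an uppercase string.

  i= 0: J-P = 20 → U
  i= 1: K-T = 17 → R
  i= 2: A-I = 18 → S
  i= 3: M-I =  4 → E
  i= 4: X-Y = 25 → Z
  i= 5: U-A = 20 → U
  i= 6: V-P =  6 → G
  i= 7: P-A = 15 → P
  i= 8: C-I = 20 → U
  i= 9: M-V = 17 → R
  i=10: I-Q = 18 → S
  i=11: G-C =  4 → E
  i=12: P-Q = 25 → Z
  i=13: Z-F = 20 → U
  i=14: N-H =  6 → G
  i=15: C-N = 15 → P
  i=16: K-Q = 20 → U
  i=17: C-L = 17 → R
  i=18: G-O = 18 → S
  i=19: U-Q =  4 → E
  i=20: P-Q = 25 → Z
  i=21: A-G = 20 → U
  i=22: V-P =  6 → G
  i=23: Z-K = 15 → P
  i=24: K-Q = 20 → U
  i=25: G-P = 17 → R
  i=26: V-D = 18 → S
  i=27: L-H =  4 → E
  i=28: K-L = 25 → Z
  i=29: N-T = 20 → U
  i=30: D-X =  6 → G
  i=31: N-Y = 15 → P
  shifts repeat with period 8: URSEZUGP

URSEZUGP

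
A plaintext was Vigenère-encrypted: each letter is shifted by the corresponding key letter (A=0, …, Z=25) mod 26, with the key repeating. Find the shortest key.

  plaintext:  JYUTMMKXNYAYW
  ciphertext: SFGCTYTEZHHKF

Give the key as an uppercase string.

JHM

  i= 0: S-J =  9 → J
  i= 1: F-Y =  7 → H
  i= 2: G-U = 12 → M
  i= 3: C-T =  9 → J
  i= 4: T-M =  7 → H
  i= 5: Y-M = 12 → M
  i= 6: T-K =  9 → J
  i= 7: E-X =  7 → H
  i= 8: Z-N = 12 → M
  i= 9: H-Y =  9 → J
  i=10: H-A =  7 → H
  i=11: K-Y = 12 → M
  i=12: F-W =  9 → J
  shifts repeat with period 3: JHM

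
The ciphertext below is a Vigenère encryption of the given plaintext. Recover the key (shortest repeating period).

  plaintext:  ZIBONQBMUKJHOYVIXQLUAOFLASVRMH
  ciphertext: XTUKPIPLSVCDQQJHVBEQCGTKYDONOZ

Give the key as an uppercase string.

YLTWCSOZ

  i= 0: X-Z = 24 → Y
  i= 1: T-I = 11 → L
  i= 2: U-B = 19 → T
  i= 3: K-O = 22 → W
  i= 4: P-N =  2 → C
  i= 5: I-Q = 18 → S
  i= 6: P-B = 14 → O
  i= 7: L-M = 25 → Z
  i= 8: S-U = 24 → Y
  i= 9: V-K = 11 → L
  i=10: C-J = 19 → T
  i=11: D-H = 22 → W
  i=12: Q-O =  2 → C
  i=13: Q-Y = 18 → S
  i=14: J-V = 14 → O
  i=15: H-I = 25 → Z
  i=16: V-X = 24 → Y
  i=17: B-Q = 11 → L
  i=18: E-L = 19 → T
  i=19: Q-U = 22 → W
  i=20: C-A =  2 → C
  i=21: G-O = 18 → S
  i=22: T-F = 14 → O
  i=23: K-L = 25 → Z
  i=24: Y-A = 24 → Y
  i=25: D-S = 11 → L
  i=26: O-V = 19 → T
  i=27: N-R = 22 → W
  i=28: O-M =  2 → C
  i=29: Z-H = 18 → S
  shifts repeat with period 8: YLTWCSOZ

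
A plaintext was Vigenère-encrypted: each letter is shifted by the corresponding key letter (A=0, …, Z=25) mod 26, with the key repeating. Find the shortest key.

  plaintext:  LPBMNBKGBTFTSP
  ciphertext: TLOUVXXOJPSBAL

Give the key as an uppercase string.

IWNI

  i= 0: T-L =  8 → I
  i= 1: L-P = 22 → W
  i= 2: O-B = 13 → N
  i= 3: U-M =  8 → I
  i= 4: V-N =  8 → I
  i= 5: X-B = 22 → W
  i= 6: X-K = 13 → N
  i= 7: O-G =  8 → I
  i= 8: J-B =  8 → I
  i= 9: P-T = 22 → W
  i=10: S-F = 13 → N
  i=11: B-T =  8 → I
  i=12: A-S =  8 → I
  i=13: L-P = 22 → W
  shifts repeat with period 4: IWNI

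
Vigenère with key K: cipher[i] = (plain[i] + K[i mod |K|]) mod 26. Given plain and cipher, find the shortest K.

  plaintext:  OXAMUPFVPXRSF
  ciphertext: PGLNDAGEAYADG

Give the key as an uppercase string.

  i= 0: P-O =  1 → B
  i= 1: G-X =  9 → J
  i= 2: L-A = 11 → L
  i= 3: N-M =  1 → B
  i= 4: D-U =  9 → J
  i= 5: A-P = 11 → L
  i= 6: G-F =  1 → B
  i= 7: E-V =  9 → J
  i= 8: A-P = 11 → L
  i= 9: Y-X =  1 → B
  i=10: A-R =  9 → J
  i=11: D-S = 11 → L
  i=12: G-F =  1 → B
  shifts repeat with period 3: BJL

BJL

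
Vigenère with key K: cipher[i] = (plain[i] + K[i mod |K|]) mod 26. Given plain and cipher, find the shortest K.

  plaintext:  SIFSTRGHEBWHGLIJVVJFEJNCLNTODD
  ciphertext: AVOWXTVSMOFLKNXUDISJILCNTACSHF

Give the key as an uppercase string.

INJEECPL

  i= 0: A-S =  8 → I
  i= 1: V-I = 13 → N
  i= 2: O-F =  9 → J
  i= 3: W-S =  4 → E
  i= 4: X-T =  4 → E
  i= 5: T-R =  2 → C
  i= 6: V-G = 15 → P
  i= 7: S-H = 11 → L
  i= 8: M-E =  8 → I
  i= 9: O-B = 13 → N
  i=10: F-W =  9 → J
  i=11: L-H =  4 → E
  i=12: K-G =  4 → E
  i=13: N-L =  2 → C
  i=14: X-I = 15 → P
  i=15: U-J = 11 → L
  i=16: D-V =  8 → I
  i=17: I-V = 13 → N
  i=18: S-J =  9 → J
  i=19: J-F =  4 → E
  i=20: I-E =  4 → E
  i=21: L-J =  2 → C
  i=22: C-N = 15 → P
  i=23: N-C = 11 → L
  i=24: T-L =  8 → I
  i=25: A-N = 13 → N
  i=26: C-T =  9 → J
  i=27: S-O =  4 → E
  i=28: H-D =  4 → E
  i=29: F-D =  2 → C
  shifts repeat with period 8: INJEECPL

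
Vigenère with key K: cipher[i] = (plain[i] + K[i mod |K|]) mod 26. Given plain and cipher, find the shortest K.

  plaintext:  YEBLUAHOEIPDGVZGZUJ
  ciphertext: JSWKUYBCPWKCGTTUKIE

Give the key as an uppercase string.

LOVZAYUO

  i= 0: J-Y = 11 → L
  i= 1: S-E = 14 → O
  i= 2: W-B = 21 → V
  i= 3: K-L = 25 → Z
  i= 4: U-U =  0 → A
  i= 5: Y-A = 24 → Y
  i= 6: B-H = 20 → U
  i= 7: C-O = 14 → O
  i= 8: P-E = 11 → L
  i= 9: W-I = 14 → O
  i=10: K-P = 21 → V
  i=11: C-D = 25 → Z
  i=12: G-G =  0 → A
  i=13: T-V = 24 → Y
  i=14: T-Z = 20 → U
  i=15: U-G = 14 → O
  i=16: K-Z = 11 → L
  i=17: I-U = 14 → O
  i=18: E-J = 21 → V
  shifts repeat with period 8: LOVZAYUO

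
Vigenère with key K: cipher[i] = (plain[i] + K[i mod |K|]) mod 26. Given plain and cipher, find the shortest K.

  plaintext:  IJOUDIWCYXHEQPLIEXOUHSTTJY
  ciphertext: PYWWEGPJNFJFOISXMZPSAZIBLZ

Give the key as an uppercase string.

  i= 0: P-I =  7 → H
  i= 1: Y-J = 15 → P
  i= 2: W-O =  8 → I
  i= 3: W-U =  2 → C
  i= 4: E-D =  1 → B
  i= 5: G-I = 24 → Y
  i= 6: P-W = 19 → T
  i= 7: J-C =  7 → H
  i= 8: N-Y = 15 → P
  i= 9: F-X =  8 → I
  i=10: J-H =  2 → C
  i=11: F-E =  1 → B
  i=12: O-Q = 24 → Y
  i=13: I-P = 19 → T
  i=14: S-L =  7 → H
  i=15: X-I = 15 → P
  i=16: M-E =  8 → I
  i=17: Z-X =  2 → C
  i=18: P-O =  1 → B
  i=19: S-U = 24 → Y
  i=20: A-H = 19 → T
  i=21: Z-S =  7 → H
  i=22: I-T = 15 → P
  i=23: B-T =  8 → I
  i=24: L-J =  2 → C
  i=25: Z-Y =  1 → B
  shifts repeat with period 7: HPICBYT

HPICBYT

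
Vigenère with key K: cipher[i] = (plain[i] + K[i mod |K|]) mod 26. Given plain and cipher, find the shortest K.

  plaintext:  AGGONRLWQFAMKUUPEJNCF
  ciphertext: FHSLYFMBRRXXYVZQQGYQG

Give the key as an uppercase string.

FBMXLOB

  i= 0: F-A =  5 → F
  i= 1: H-G =  1 → B
  i= 2: S-G = 12 → M
  i= 3: L-O = 23 → X
  i= 4: Y-N = 11 → L
  i= 5: F-R = 14 → O
  i= 6: M-L =  1 → B
  i= 7: B-W =  5 → F
  i= 8: R-Q =  1 → B
  i= 9: R-F = 12 → M
  i=10: X-A = 23 → X
  i=11: X-M = 11 → L
  i=12: Y-K = 14 → O
  i=13: V-U =  1 → B
  i=14: Z-U =  5 → F
  i=15: Q-P =  1 → B
  i=16: Q-E = 12 → M
  i=17: G-J = 23 → X
  i=18: Y-N = 11 → L
  i=19: Q-C = 14 → O
  i=20: G-F =  1 → B
  shifts repeat with period 7: FBMXLOB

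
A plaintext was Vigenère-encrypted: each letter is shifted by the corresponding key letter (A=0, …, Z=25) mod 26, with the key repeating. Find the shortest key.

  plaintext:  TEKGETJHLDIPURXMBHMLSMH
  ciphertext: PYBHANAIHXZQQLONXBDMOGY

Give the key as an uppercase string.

WURB

  i= 0: P-T = 22 → W
  i= 1: Y-E = 20 → U
  i= 2: B-K = 17 → R
  i= 3: H-G =  1 → B
  i= 4: A-E = 22 → W
  i= 5: N-T = 20 → U
  i= 6: A-J = 17 → R
  i= 7: I-H =  1 → B
  i= 8: H-L = 22 → W
  i= 9: X-D = 20 → U
  i=10: Z-I = 17 → R
  i=11: Q-P =  1 → B
  i=12: Q-U = 22 → W
  i=13: L-R = 20 → U
  i=14: O-X = 17 → R
  i=15: N-M =  1 → B
  i=16: X-B = 22 → W
  i=17: B-H = 20 → U
  i=18: D-M = 17 → R
  i=19: M-L =  1 → B
  i=20: O-S = 22 → W
  i=21: G-M = 20 → U
  i=22: Y-H = 17 → R
  shifts repeat with period 4: WURB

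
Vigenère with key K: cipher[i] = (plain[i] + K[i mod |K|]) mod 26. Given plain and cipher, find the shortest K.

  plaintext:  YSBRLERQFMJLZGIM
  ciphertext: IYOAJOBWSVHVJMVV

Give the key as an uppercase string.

  i= 0: I-Y = 10 → K
  i= 1: Y-S =  6 → G
  i= 2: O-B = 13 → N
  i= 3: A-R =  9 → J
  i= 4: J-L = 24 → Y
  i= 5: O-E = 10 → K
  i= 6: B-R = 10 → K
  i= 7: W-Q =  6 → G
  i= 8: S-F = 13 → N
  i= 9: V-M =  9 → J
  i=10: H-J = 24 → Y
  i=11: V-L = 10 → K
  i=12: J-Z = 10 → K
  i=13: M-G =  6 → G
  i=14: V-I = 13 → N
  i=15: V-M =  9 → J
  shifts repeat with period 6: KGNJYK

KGNJYK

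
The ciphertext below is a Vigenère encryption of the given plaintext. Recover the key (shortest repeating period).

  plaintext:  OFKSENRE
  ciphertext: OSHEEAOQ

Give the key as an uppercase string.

  i= 0: O-O =  0 → A
  i= 1: S-F = 13 → N
  i= 2: H-K = 23 → X
  i= 3: E-S = 12 → M
  i= 4: E-E =  0 → A
  i= 5: A-N = 13 → N
  i= 6: O-R = 23 → X
  i= 7: Q-E = 12 → M
  shifts repeat with period 4: ANXM

ANXM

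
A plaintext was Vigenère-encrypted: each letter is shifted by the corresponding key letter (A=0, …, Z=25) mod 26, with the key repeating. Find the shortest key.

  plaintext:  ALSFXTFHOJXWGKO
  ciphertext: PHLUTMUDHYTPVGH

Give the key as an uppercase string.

PWT

  i= 0: P-A = 15 → P
  i= 1: H-L = 22 → W
  i= 2: L-S = 19 → T
  i= 3: U-F = 15 → P
  i= 4: T-X = 22 → W
  i= 5: M-T = 19 → T
  i= 6: U-F = 15 → P
  i= 7: D-H = 22 → W
  i= 8: H-O = 19 → T
  i= 9: Y-J = 15 → P
  i=10: T-X = 22 → W
  i=11: P-W = 19 → T
  i=12: V-G = 15 → P
  i=13: G-K = 22 → W
  i=14: H-O = 19 → T
  shifts repeat with period 3: PWT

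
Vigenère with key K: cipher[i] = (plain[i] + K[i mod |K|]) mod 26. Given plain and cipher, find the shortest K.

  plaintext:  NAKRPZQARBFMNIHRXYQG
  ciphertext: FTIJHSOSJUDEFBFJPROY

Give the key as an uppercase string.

STYS

  i= 0: F-N = 18 → S
  i= 1: T-A = 19 → T
  i= 2: I-K = 24 → Y
  i= 3: J-R = 18 → S
  i= 4: H-P = 18 → S
  i= 5: S-Z = 19 → T
  i= 6: O-Q = 24 → Y
  i= 7: S-A = 18 → S
  i= 8: J-R = 18 → S
  i= 9: U-B = 19 → T
  i=10: D-F = 24 → Y
  i=11: E-M = 18 → S
  i=12: F-N = 18 → S
  i=13: B-I = 19 → T
  i=14: F-H = 24 → Y
  i=15: J-R = 18 → S
  i=16: P-X = 18 → S
  i=17: R-Y = 19 → T
  i=18: O-Q = 24 → Y
  i=19: Y-G = 18 → S
  shifts repeat with period 4: STYS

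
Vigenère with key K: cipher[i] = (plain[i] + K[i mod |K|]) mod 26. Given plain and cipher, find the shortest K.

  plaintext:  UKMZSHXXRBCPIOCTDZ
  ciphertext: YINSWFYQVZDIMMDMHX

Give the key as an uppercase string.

  i= 0: Y-U =  4 → E
  i= 1: I-K = 24 → Y
  i= 2: N-M =  1 → B
  i= 3: S-Z = 19 → T
  i= 4: W-S =  4 → E
  i= 5: F-H = 24 → Y
  i= 6: Y-X =  1 → B
  i= 7: Q-X = 19 → T
  i= 8: V-R =  4 → E
  i= 9: Z-B = 24 → Y
  i=10: D-C =  1 → B
  i=11: I-P = 19 → T
  i=12: M-I =  4 → E
  i=13: M-O = 24 → Y
  i=14: D-C =  1 → B
  i=15: M-T = 19 → T
  i=16: H-D =  4 → E
  i=17: X-Z = 24 → Y
  shifts repeat with period 4: EYBT

EYBT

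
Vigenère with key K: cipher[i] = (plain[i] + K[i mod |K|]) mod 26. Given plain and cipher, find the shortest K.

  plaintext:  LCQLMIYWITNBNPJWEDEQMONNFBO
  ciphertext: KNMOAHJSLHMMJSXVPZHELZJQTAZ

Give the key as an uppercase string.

  i= 0: K-L = 25 → Z
  i= 1: N-C = 11 → L
  i= 2: M-Q = 22 → W
  i= 3: O-L =  3 → D
  i= 4: A-M = 14 → O
  i= 5: H-I = 25 → Z
  i= 6: J-Y = 11 → L
  i= 7: S-W = 22 → W
  i= 8: L-I =  3 → D
  i= 9: H-T = 14 → O
  i=10: M-N = 25 → Z
  i=11: M-B = 11 → L
  i=12: J-N = 22 → W
  i=13: S-P =  3 → D
  i=14: X-J = 14 → O
  i=15: V-W = 25 → Z
  i=16: P-E = 11 → L
  i=17: Z-D = 22 → W
  i=18: H-E =  3 → D
  i=19: E-Q = 14 → O
  i=20: L-M = 25 → Z
  i=21: Z-O = 11 → L
  i=22: J-N = 22 → W
  i=23: Q-N =  3 → D
  i=24: T-F = 14 → O
  i=25: A-B = 25 → Z
  i=26: Z-O = 11 → L
  shifts repeat with period 5: ZLWDO

ZLWDO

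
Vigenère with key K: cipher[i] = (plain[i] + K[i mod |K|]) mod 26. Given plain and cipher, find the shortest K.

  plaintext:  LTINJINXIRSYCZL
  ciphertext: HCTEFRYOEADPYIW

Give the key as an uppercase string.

WJLR

  i= 0: H-L = 22 → W
  i= 1: C-T =  9 → J
  i= 2: T-I = 11 → L
  i= 3: E-N = 17 → R
  i= 4: F-J = 22 → W
  i= 5: R-I =  9 → J
  i= 6: Y-N = 11 → L
  i= 7: O-X = 17 → R
  i= 8: E-I = 22 → W
  i= 9: A-R =  9 → J
  i=10: D-S = 11 → L
  i=11: P-Y = 17 → R
  i=12: Y-C = 22 → W
  i=13: I-Z =  9 → J
  i=14: W-L = 11 → L
  shifts repeat with period 4: WJLR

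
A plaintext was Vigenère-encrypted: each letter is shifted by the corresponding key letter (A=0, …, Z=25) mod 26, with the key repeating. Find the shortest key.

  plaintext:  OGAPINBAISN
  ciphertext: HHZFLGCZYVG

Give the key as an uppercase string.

TBZQD

  i= 0: H-O = 19 → T
  i= 1: H-G =  1 → B
  i= 2: Z-A = 25 → Z
  i= 3: F-P = 16 → Q
  i= 4: L-I =  3 → D
  i= 5: G-N = 19 → T
  i= 6: C-B =  1 → B
  i= 7: Z-A = 25 → Z
  i= 8: Y-I = 16 → Q
  i= 9: V-S =  3 → D
  i=10: G-N = 19 → T
  shifts repeat with period 5: TBZQD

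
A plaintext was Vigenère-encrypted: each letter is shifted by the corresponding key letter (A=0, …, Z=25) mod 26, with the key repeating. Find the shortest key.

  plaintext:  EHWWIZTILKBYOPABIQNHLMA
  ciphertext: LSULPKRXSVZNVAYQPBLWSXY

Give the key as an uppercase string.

  i= 0: L-E =  7 → H
  i= 1: S-H = 11 → L
  i= 2: U-W = 24 → Y
  i= 3: L-W = 15 → P
  i= 4: P-I =  7 → H
  i= 5: K-Z = 11 → L
  i= 6: R-T = 24 → Y
  i= 7: X-I = 15 → P
  i= 8: S-L =  7 → H
  i= 9: V-K = 11 → L
  i=10: Z-B = 24 → Y
  i=11: N-Y = 15 → P
  i=12: V-O =  7 → H
  i=13: A-P = 11 → L
  i=14: Y-A = 24 → Y
  i=15: Q-B = 15 → P
  i=16: P-I =  7 → H
  i=17: B-Q = 11 → L
  i=18: L-N = 24 → Y
  i=19: W-H = 15 → P
  i=20: S-L =  7 → H
  i=21: X-M = 11 → L
  i=22: Y-A = 24 → Y
  shifts repeat with period 4: HLYP

HLYP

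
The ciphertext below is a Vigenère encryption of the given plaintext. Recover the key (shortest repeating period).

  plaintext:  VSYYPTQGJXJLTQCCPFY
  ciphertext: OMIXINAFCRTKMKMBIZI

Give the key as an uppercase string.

  i= 0: O-V = 19 → T
  i= 1: M-S = 20 → U
  i= 2: I-Y = 10 → K
  i= 3: X-Y = 25 → Z
  i= 4: I-P = 19 → T
  i= 5: N-T = 20 → U
  i= 6: A-Q = 10 → K
  i= 7: F-G = 25 → Z
  i= 8: C-J = 19 → T
  i= 9: R-X = 20 → U
  i=10: T-J = 10 → K
  i=11: K-L = 25 → Z
  i=12: M-T = 19 → T
  i=13: K-Q = 20 → U
  i=14: M-C = 10 → K
  i=15: B-C = 25 → Z
  i=16: I-P = 19 → T
  i=17: Z-F = 20 → U
  i=18: I-Y = 10 → K
  shifts repeat with period 4: TUKZ

TUKZ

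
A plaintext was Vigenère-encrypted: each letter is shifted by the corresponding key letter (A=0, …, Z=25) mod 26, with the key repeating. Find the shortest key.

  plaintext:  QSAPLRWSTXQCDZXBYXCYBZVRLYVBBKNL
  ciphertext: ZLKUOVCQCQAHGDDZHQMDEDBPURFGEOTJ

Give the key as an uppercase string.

  i= 0: Z-Q =  9 → J
  i= 1: L-S = 19 → T
  i= 2: K-A = 10 → K
  i= 3: U-P =  5 → F
  i= 4: O-L =  3 → D
  i= 5: V-R =  4 → E
  i= 6: C-W =  6 → G
  i= 7: Q-S = 24 → Y
  i= 8: C-T =  9 → J
  i= 9: Q-X = 19 → T
  i=10: A-Q = 10 → K
  i=11: H-C =  5 → F
  i=12: G-D =  3 → D
  i=13: D-Z =  4 → E
  i=14: D-X =  6 → G
  i=15: Z-B = 24 → Y
  i=16: H-Y =  9 → J
  i=17: Q-X = 19 → T
  i=18: M-C = 10 → K
  i=19: D-Y =  5 → F
  i=20: E-B =  3 → D
  i=21: D-Z =  4 → E
  i=22: B-V =  6 → G
  i=23: P-R = 24 → Y
  i=24: U-L =  9 → J
  i=25: R-Y = 19 → T
  i=26: F-V = 10 → K
  i=27: G-B =  5 → F
  i=28: E-B =  3 → D
  i=29: O-K =  4 → E
  i=30: T-N =  6 → G
  i=31: J-L = 24 → Y
  shifts repeat with period 8: JTKFDEGY

JTKFDEGY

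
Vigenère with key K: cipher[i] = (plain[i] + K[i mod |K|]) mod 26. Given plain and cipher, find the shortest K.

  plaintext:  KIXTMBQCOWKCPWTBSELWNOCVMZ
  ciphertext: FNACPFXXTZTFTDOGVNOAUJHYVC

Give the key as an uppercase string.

  i= 0: F-K = 21 → V
  i= 1: N-I =  5 → F
  i= 2: A-X =  3 → D
  i= 3: C-T =  9 → J
  i= 4: P-M =  3 → D
  i= 5: F-B =  4 → E
  i= 6: X-Q =  7 → H
  i= 7: X-C = 21 → V
  i= 8: T-O =  5 → F
  i= 9: Z-W =  3 → D
  i=10: T-K =  9 → J
  i=11: F-C =  3 → D
  i=12: T-P =  4 → E
  i=13: D-W =  7 → H
  i=14: O-T = 21 → V
  i=15: G-B =  5 → F
  i=16: V-S =  3 → D
  i=17: N-E =  9 → J
  i=18: O-L =  3 → D
  i=19: A-W =  4 → E
  i=20: U-N =  7 → H
  i=21: J-O = 21 → V
  i=22: H-C =  5 → F
  i=23: Y-V =  3 → D
  i=24: V-M =  9 → J
  i=25: C-Z =  3 → D
  shifts repeat with period 7: VFDJDEH

VFDJDEH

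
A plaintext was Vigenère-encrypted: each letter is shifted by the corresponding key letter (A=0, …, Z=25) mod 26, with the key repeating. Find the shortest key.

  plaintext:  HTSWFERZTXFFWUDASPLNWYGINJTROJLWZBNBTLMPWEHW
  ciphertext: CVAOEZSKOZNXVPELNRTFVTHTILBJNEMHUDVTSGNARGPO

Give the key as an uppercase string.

VCISZVBL

  i= 0: C-H = 21 → V
  i= 1: V-T =  2 → C
  i= 2: A-S =  8 → I
  i= 3: O-W = 18 → S
  i= 4: E-F = 25 → Z
  i= 5: Z-E = 21 → V
  i= 6: S-R =  1 → B
  i= 7: K-Z = 11 → L
  i= 8: O-T = 21 → V
  i= 9: Z-X =  2 → C
  i=10: N-F =  8 → I
  i=11: X-F = 18 → S
  i=12: V-W = 25 → Z
  i=13: P-U = 21 → V
  i=14: E-D =  1 → B
  i=15: L-A = 11 → L
  i=16: N-S = 21 → V
  i=17: R-P =  2 → C
  i=18: T-L =  8 → I
  i=19: F-N = 18 → S
  i=20: V-W = 25 → Z
  i=21: T-Y = 21 → V
  i=22: H-G =  1 → B
  i=23: T-I = 11 → L
  i=24: I-N = 21 → V
  i=25: L-J =  2 → C
  i=26: B-T =  8 → I
  i=27: J-R = 18 → S
  i=28: N-O = 25 → Z
  i=29: E-J = 21 → V
  i=30: M-L =  1 → B
  i=31: H-W = 11 → L
  i=32: U-Z = 21 → V
  i=33: D-B =  2 → C
  i=34: V-N =  8 → I
  i=35: T-B = 18 → S
  i=36: S-T = 25 → Z
  i=37: G-L = 21 → V
  i=38: N-M =  1 → B
  i=39: A-P = 11 → L
  i=40: R-W = 21 → V
  i=41: G-E =  2 → C
  i=42: P-H =  8 → I
  i=43: O-W = 18 → S
  shifts repeat with period 8: VCISZVBL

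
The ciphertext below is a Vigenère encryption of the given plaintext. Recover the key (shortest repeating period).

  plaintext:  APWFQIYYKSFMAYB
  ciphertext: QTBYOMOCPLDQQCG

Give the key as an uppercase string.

  i= 0: Q-A = 16 → Q
  i= 1: T-P =  4 → E
  i= 2: B-W =  5 → F
  i= 3: Y-F = 19 → T
  i= 4: O-Q = 24 → Y
  i= 5: M-I =  4 → E
  i= 6: O-Y = 16 → Q
  i= 7: C-Y =  4 → E
  i= 8: P-K =  5 → F
  i= 9: L-S = 19 → T
  i=10: D-F = 24 → Y
  i=11: Q-M =  4 → E
  i=12: Q-A = 16 → Q
  i=13: C-Y =  4 → E
  i=14: G-B =  5 → F
  shifts repeat with period 6: QEFTYE

QEFTYE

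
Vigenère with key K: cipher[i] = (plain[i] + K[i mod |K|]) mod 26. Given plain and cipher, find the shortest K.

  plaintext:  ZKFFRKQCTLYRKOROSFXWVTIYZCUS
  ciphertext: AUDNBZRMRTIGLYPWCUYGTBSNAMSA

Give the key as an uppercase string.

  i= 0: A-Z =  1 → B
  i= 1: U-K = 10 → K
  i= 2: D-F = 24 → Y
  i= 3: N-F =  8 → I
  i= 4: B-R = 10 → K
  i= 5: Z-K = 15 → P
  i= 6: R-Q =  1 → B
  i= 7: M-C = 10 → K
  i= 8: R-T = 24 → Y
  i= 9: T-L =  8 → I
  i=10: I-Y = 10 → K
  i=11: G-R = 15 → P
  i=12: L-K =  1 → B
  i=13: Y-O = 10 → K
  i=14: P-R = 24 → Y
  i=15: W-O =  8 → I
  i=16: C-S = 10 → K
  i=17: U-F = 15 → P
  i=18: Y-X =  1 → B
  i=19: G-W = 10 → K
  i=20: T-V = 24 → Y
  i=21: B-T =  8 → I
  i=22: S-I = 10 → K
  i=23: N-Y = 15 → P
  i=24: A-Z =  1 → B
  i=25: M-C = 10 → K
  i=26: S-U = 24 → Y
  i=27: A-S =  8 → I
  shifts repeat with period 6: BKYIKP

BKYIKP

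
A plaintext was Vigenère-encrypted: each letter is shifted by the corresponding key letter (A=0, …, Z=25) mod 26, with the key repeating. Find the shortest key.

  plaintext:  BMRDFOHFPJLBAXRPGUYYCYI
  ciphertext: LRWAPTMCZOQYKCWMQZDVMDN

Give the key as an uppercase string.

  i= 0: L-B = 10 → K
  i= 1: R-M =  5 → F
  i= 2: W-R =  5 → F
  i= 3: A-D = 23 → X
  i= 4: P-F = 10 → K
  i= 5: T-O =  5 → F
  i= 6: M-H =  5 → F
  i= 7: C-F = 23 → X
  i= 8: Z-P = 10 → K
  i= 9: O-J =  5 → F
  i=10: Q-L =  5 → F
  i=11: Y-B = 23 → X
  i=12: K-A = 10 → K
  i=13: C-X =  5 → F
  i=14: W-R =  5 → F
  i=15: M-P = 23 → X
  i=16: Q-G = 10 → K
  i=17: Z-U =  5 → F
  i=18: D-Y =  5 → F
  i=19: V-Y = 23 → X
  i=20: M-C = 10 → K
  i=21: D-Y =  5 → F
  i=22: N-I =  5 → F
  shifts repeat with period 4: KFFX

KFFX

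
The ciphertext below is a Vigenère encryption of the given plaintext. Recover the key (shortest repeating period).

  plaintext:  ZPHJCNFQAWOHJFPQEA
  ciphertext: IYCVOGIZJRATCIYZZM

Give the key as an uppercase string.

  i= 0: I-Z =  9 → J
  i= 1: Y-P =  9 → J
  i= 2: C-H = 21 → V
  i= 3: V-J = 12 → M
  i= 4: O-C = 12 → M
  i= 5: G-N = 19 → T
  i= 6: I-F =  3 → D
  i= 7: Z-Q =  9 → J
  i= 8: J-A =  9 → J
  i= 9: R-W = 21 → V
  i=10: A-O = 12 → M
  i=11: T-H = 12 → M
  i=12: C-J = 19 → T
  i=13: I-F =  3 → D
  i=14: Y-P =  9 → J
  i=15: Z-Q =  9 → J
  i=16: Z-E = 21 → V
  i=17: M-A = 12 → M
  shifts repeat with period 7: JJVMMTD

JJVMMTD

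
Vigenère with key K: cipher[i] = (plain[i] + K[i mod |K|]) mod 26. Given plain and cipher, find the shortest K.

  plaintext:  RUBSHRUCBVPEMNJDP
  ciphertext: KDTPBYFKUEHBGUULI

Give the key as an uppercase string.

TJSXUHLI

  i= 0: K-R = 19 → T
  i= 1: D-U =  9 → J
  i= 2: T-B = 18 → S
  i= 3: P-S = 23 → X
  i= 4: B-H = 20 → U
  i= 5: Y-R =  7 → H
  i= 6: F-U = 11 → L
  i= 7: K-C =  8 → I
  i= 8: U-B = 19 → T
  i= 9: E-V =  9 → J
  i=10: H-P = 18 → S
  i=11: B-E = 23 → X
  i=12: G-M = 20 → U
  i=13: U-N =  7 → H
  i=14: U-J = 11 → L
  i=15: L-D =  8 → I
  i=16: I-P = 19 → T
  shifts repeat with period 8: TJSXUHLI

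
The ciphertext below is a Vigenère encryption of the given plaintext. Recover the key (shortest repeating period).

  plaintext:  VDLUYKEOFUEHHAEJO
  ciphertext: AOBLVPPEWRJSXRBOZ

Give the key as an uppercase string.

FLQRX

  i= 0: A-V =  5 → F
  i= 1: O-D = 11 → L
  i= 2: B-L = 16 → Q
  i= 3: L-U = 17 → R
  i= 4: V-Y = 23 → X
  i= 5: P-K =  5 → F
  i= 6: P-E = 11 → L
  i= 7: E-O = 16 → Q
  i= 8: W-F = 17 → R
  i= 9: R-U = 23 → X
  i=10: J-E =  5 → F
  i=11: S-H = 11 → L
  i=12: X-H = 16 → Q
  i=13: R-A = 17 → R
  i=14: B-E = 23 → X
  i=15: O-J =  5 → F
  i=16: Z-O = 11 → L
  shifts repeat with period 5: FLQRX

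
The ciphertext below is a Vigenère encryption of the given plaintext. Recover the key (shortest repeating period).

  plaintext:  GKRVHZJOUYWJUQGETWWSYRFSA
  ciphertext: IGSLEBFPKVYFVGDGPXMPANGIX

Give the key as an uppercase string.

  i= 0: I-G =  2 → C
  i= 1: G-K = 22 → W
  i= 2: S-R =  1 → B
  i= 3: L-V = 16 → Q
  i= 4: E-H = 23 → X
  i= 5: B-Z =  2 → C
  i= 6: F-J = 22 → W
  i= 7: P-O =  1 → B
  i= 8: K-U = 16 → Q
  i= 9: V-Y = 23 → X
  i=10: Y-W =  2 → C
  i=11: F-J = 22 → W
  i=12: V-U =  1 → B
  i=13: G-Q = 16 → Q
  i=14: D-G = 23 → X
  i=15: G-E =  2 → C
  i=16: P-T = 22 → W
  i=17: X-W =  1 → B
  i=18: M-W = 16 → Q
  i=19: P-S = 23 → X
  i=20: A-Y =  2 → C
  i=21: N-R = 22 → W
  i=22: G-F =  1 → B
  i=23: I-S = 16 → Q
  i=24: X-A = 23 → X
  shifts repeat with period 5: CWBQX

CWBQX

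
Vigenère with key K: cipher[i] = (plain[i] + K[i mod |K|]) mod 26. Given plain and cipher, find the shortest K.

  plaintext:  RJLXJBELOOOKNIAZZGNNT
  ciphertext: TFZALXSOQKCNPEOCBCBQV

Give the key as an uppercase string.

CWOD

  i= 0: T-R =  2 → C
  i= 1: F-J = 22 → W
  i= 2: Z-L = 14 → O
  i= 3: A-X =  3 → D
  i= 4: L-J =  2 → C
  i= 5: X-B = 22 → W
  i= 6: S-E = 14 → O
  i= 7: O-L =  3 → D
  i= 8: Q-O =  2 → C
  i= 9: K-O = 22 → W
  i=10: C-O = 14 → O
  i=11: N-K =  3 → D
  i=12: P-N =  2 → C
  i=13: E-I = 22 → W
  i=14: O-A = 14 → O
  i=15: C-Z =  3 → D
  i=16: B-Z =  2 → C
  i=17: C-G = 22 → W
  i=18: B-N = 14 → O
  i=19: Q-N =  3 → D
  i=20: V-T =  2 → C
  shifts repeat with period 4: CWOD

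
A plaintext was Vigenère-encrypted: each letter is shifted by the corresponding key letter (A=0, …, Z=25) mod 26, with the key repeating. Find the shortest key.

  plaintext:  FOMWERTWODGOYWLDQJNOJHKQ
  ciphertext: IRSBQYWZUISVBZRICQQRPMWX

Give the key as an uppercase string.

  i= 0: I-F =  3 → D
  i= 1: R-O =  3 → D
  i= 2: S-M =  6 → G
  i= 3: B-W =  5 → F
  i= 4: Q-E = 12 → M
  i= 5: Y-R =  7 → H
  i= 6: W-T =  3 → D
  i= 7: Z-W =  3 → D
  i= 8: U-O =  6 → G
  i= 9: I-D =  5 → F
  i=10: S-G = 12 → M
  i=11: V-O =  7 → H
  i=12: B-Y =  3 → D
  i=13: Z-W =  3 → D
  i=14: R-L =  6 → G
  i=15: I-D =  5 → F
  i=16: C-Q = 12 → M
  i=17: Q-J =  7 → H
  i=18: Q-N =  3 → D
  i=19: R-O =  3 → D
  i=20: P-J =  6 → G
  i=21: M-H =  5 → F
  i=22: W-K = 12 → M
  i=23: X-Q =  7 → H
  shifts repeat with period 6: DDGFMH

DDGFMH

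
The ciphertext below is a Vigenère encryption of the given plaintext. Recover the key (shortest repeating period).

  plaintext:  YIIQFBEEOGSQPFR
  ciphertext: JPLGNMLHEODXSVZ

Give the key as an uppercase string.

LHDQI

  i= 0: J-Y = 11 → L
  i= 1: P-I =  7 → H
  i= 2: L-I =  3 → D
  i= 3: G-Q = 16 → Q
  i= 4: N-F =  8 → I
  i= 5: M-B = 11 → L
  i= 6: L-E =  7 → H
  i= 7: H-E =  3 → D
  i= 8: E-O = 16 → Q
  i= 9: O-G =  8 → I
  i=10: D-S = 11 → L
  i=11: X-Q =  7 → H
  i=12: S-P =  3 → D
  i=13: V-F = 16 → Q
  i=14: Z-R =  8 → I
  shifts repeat with period 5: LHDQI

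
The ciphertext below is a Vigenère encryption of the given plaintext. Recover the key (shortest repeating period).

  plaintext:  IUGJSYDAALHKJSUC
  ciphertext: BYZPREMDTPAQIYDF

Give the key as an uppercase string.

  i= 0: B-I = 19 → T
  i= 1: Y-U =  4 → E
  i= 2: Z-G = 19 → T
  i= 3: P-J =  6 → G
  i= 4: R-S = 25 → Z
  i= 5: E-Y =  6 → G
  i= 6: M-D =  9 → J
  i= 7: D-A =  3 → D
  i= 8: T-A = 19 → T
  i= 9: P-L =  4 → E
  i=10: A-H = 19 → T
  i=11: Q-K =  6 → G
  i=12: I-J = 25 → Z
  i=13: Y-S =  6 → G
  i=14: D-U =  9 → J
  i=15: F-C =  3 → D
  shifts repeat with period 8: TETGZGJD

TETGZGJD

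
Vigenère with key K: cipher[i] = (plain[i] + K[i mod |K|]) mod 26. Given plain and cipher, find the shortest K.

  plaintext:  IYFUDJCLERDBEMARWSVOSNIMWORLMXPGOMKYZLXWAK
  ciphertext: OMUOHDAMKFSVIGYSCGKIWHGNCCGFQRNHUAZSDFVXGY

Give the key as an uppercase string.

GOPUEUYB

  i= 0: O-I =  6 → G
  i= 1: M-Y = 14 → O
  i= 2: U-F = 15 → P
  i= 3: O-U = 20 → U
  i= 4: H-D =  4 → E
  i= 5: D-J = 20 → U
  i= 6: A-C = 24 → Y
  i= 7: M-L =  1 → B
  i= 8: K-E =  6 → G
  i= 9: F-R = 14 → O
  i=10: S-D = 15 → P
  i=11: V-B = 20 → U
  i=12: I-E =  4 → E
  i=13: G-M = 20 → U
  i=14: Y-A = 24 → Y
  i=15: S-R =  1 → B
  i=16: C-W =  6 → G
  i=17: G-S = 14 → O
  i=18: K-V = 15 → P
  i=19: I-O = 20 → U
  i=20: W-S =  4 → E
  i=21: H-N = 20 → U
  i=22: G-I = 24 → Y
  i=23: N-M =  1 → B
  i=24: C-W =  6 → G
  i=25: C-O = 14 → O
  i=26: G-R = 15 → P
  i=27: F-L = 20 → U
  i=28: Q-M =  4 → E
  i=29: R-X = 20 → U
  i=30: N-P = 24 → Y
  i=31: H-G =  1 → B
  i=32: U-O =  6 → G
  i=33: A-M = 14 → O
  i=34: Z-K = 15 → P
  i=35: S-Y = 20 → U
  i=36: D-Z =  4 → E
  i=37: F-L = 20 → U
  i=38: V-X = 24 → Y
  i=39: X-W =  1 → B
  i=40: G-A =  6 → G
  i=41: Y-K = 14 → O
  shifts repeat with period 8: GOPUEUYB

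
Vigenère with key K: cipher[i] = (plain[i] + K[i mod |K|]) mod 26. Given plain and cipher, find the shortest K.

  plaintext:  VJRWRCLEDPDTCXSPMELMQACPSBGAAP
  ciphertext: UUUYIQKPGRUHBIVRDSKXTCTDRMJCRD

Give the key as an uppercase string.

  i= 0: U-V = 25 → Z
  i= 1: U-J = 11 → L
  i= 2: U-R =  3 → D
  i= 3: Y-W =  2 → C
  i= 4: I-R = 17 → R
  i= 5: Q-C = 14 → O
  i= 6: K-L = 25 → Z
  i= 7: P-E = 11 → L
  i= 8: G-D =  3 → D
  i= 9: R-P =  2 → C
  i=10: U-D = 17 → R
  i=11: H-T = 14 → O
  i=12: B-C = 25 → Z
  i=13: I-X = 11 → L
  i=14: V-S =  3 → D
  i=15: R-P =  2 → C
  i=16: D-M = 17 → R
  i=17: S-E = 14 → O
  i=18: K-L = 25 → Z
  i=19: X-M = 11 → L
  i=20: T-Q =  3 → D
  i=21: C-A =  2 → C
  i=22: T-C = 17 → R
  i=23: D-P = 14 → O
  i=24: R-S = 25 → Z
  i=25: M-B = 11 → L
  i=26: J-G =  3 → D
  i=27: C-A =  2 → C
  i=28: R-A = 17 → R
  i=29: D-P = 14 → O
  shifts repeat with period 6: ZLDCRO

ZLDCRO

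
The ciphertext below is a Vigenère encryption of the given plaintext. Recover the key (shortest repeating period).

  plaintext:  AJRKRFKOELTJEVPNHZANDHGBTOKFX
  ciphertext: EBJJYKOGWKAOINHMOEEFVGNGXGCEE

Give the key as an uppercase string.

ESSZHF

  i= 0: E-A =  4 → E
  i= 1: B-J = 18 → S
  i= 2: J-R = 18 → S
  i= 3: J-K = 25 → Z
  i= 4: Y-R =  7 → H
  i= 5: K-F =  5 → F
  i= 6: O-K =  4 → E
  i= 7: G-O = 18 → S
  i= 8: W-E = 18 → S
  i= 9: K-L = 25 → Z
  i=10: A-T =  7 → H
  i=11: O-J =  5 → F
  i=12: I-E =  4 → E
  i=13: N-V = 18 → S
  i=14: H-P = 18 → S
  i=15: M-N = 25 → Z
  i=16: O-H =  7 → H
  i=17: E-Z =  5 → F
  i=18: E-A =  4 → E
  i=19: F-N = 18 → S
  i=20: V-D = 18 → S
  i=21: G-H = 25 → Z
  i=22: N-G =  7 → H
  i=23: G-B =  5 → F
  i=24: X-T =  4 → E
  i=25: G-O = 18 → S
  i=26: C-K = 18 → S
  i=27: E-F = 25 → Z
  i=28: E-X =  7 → H
  shifts repeat with period 6: ESSZHF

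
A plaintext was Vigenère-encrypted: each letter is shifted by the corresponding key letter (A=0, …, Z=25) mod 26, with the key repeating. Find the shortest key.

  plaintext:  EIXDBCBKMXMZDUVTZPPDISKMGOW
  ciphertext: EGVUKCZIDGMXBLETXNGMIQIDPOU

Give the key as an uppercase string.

AYYRJ

  i= 0: E-E =  0 → A
  i= 1: G-I = 24 → Y
  i= 2: V-X = 24 → Y
  i= 3: U-D = 17 → R
  i= 4: K-B =  9 → J
  i= 5: C-C =  0 → A
  i= 6: Z-B = 24 → Y
  i= 7: I-K = 24 → Y
  i= 8: D-M = 17 → R
  i= 9: G-X =  9 → J
  i=10: M-M =  0 → A
  i=11: X-Z = 24 → Y
  i=12: B-D = 24 → Y
  i=13: L-U = 17 → R
  i=14: E-V =  9 → J
  i=15: T-T =  0 → A
  i=16: X-Z = 24 → Y
  i=17: N-P = 24 → Y
  i=18: G-P = 17 → R
  i=19: M-D =  9 → J
  i=20: I-I =  0 → A
  i=21: Q-S = 24 → Y
  i=22: I-K = 24 → Y
  i=23: D-M = 17 → R
  i=24: P-G =  9 → J
  i=25: O-O =  0 → A
  i=26: U-W = 24 → Y
  shifts repeat with period 5: AYYRJ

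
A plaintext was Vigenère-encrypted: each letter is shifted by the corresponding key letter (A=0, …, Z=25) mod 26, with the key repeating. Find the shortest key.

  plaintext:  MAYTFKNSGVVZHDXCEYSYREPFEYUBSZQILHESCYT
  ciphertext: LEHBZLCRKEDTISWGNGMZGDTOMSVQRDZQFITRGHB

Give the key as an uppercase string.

ZEJIUBP

  i= 0: L-M = 25 → Z
  i= 1: E-A =  4 → E
  i= 2: H-Y =  9 → J
  i= 3: B-T =  8 → I
  i= 4: Z-F = 20 → U
  i= 5: L-K =  1 → B
  i= 6: C-N = 15 → P
  i= 7: R-S = 25 → Z
  i= 8: K-G =  4 → E
  i= 9: E-V =  9 → J
  i=10: D-V =  8 → I
  i=11: T-Z = 20 → U
  i=12: I-H =  1 → B
  i=13: S-D = 15 → P
  i=14: W-X = 25 → Z
  i=15: G-C =  4 → E
  i=16: N-E =  9 → J
  i=17: G-Y =  8 → I
  i=18: M-S = 20 → U
  i=19: Z-Y =  1 → B
  i=20: G-R = 15 → P
  i=21: D-E = 25 → Z
  i=22: T-P =  4 → E
  i=23: O-F =  9 → J
  i=24: M-E =  8 → I
  i=25: S-Y = 20 → U
  i=26: V-U =  1 → B
  i=27: Q-B = 15 → P
  i=28: R-S = 25 → Z
  i=29: D-Z =  4 → E
  i=30: Z-Q =  9 → J
  i=31: Q-I =  8 → I
  i=32: F-L = 20 → U
  i=33: I-H =  1 → B
  i=34: T-E = 15 → P
  i=35: R-S = 25 → Z
  i=36: G-C =  4 → E
  i=37: H-Y =  9 → J
  i=38: B-T =  8 → I
  shifts repeat with period 7: ZEJIUBP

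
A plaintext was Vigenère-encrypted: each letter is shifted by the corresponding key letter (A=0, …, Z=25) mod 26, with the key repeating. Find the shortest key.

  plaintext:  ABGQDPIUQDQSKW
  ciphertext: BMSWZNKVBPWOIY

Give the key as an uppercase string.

  i= 0: B-A =  1 → B
  i= 1: M-B = 11 → L
  i= 2: S-G = 12 → M
  i= 3: W-Q =  6 → G
  i= 4: Z-D = 22 → W
  i= 5: N-P = 24 → Y
  i= 6: K-I =  2 → C
  i= 7: V-U =  1 → B
  i= 8: B-Q = 11 → L
  i= 9: P-D = 12 → M
  i=10: W-Q =  6 → G
  i=11: O-S = 22 → W
  i=12: I-K = 24 → Y
  i=13: Y-W =  2 → C
  shifts repeat with period 7: BLMGWYC

BLMGWYC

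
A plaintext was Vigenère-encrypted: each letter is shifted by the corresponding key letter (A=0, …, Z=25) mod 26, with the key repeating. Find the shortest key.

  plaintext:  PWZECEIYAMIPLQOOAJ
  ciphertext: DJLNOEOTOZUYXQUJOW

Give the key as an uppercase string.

  i= 0: D-P = 14 → O
  i= 1: J-W = 13 → N
  i= 2: L-Z = 12 → M
  i= 3: N-E =  9 → J
  i= 4: O-C = 12 → M
  i= 5: E-E =  0 → A
  i= 6: O-I =  6 → G
  i= 7: T-Y = 21 → V
  i= 8: O-A = 14 → O
  i= 9: Z-M = 13 → N
  i=10: U-I = 12 → M
  i=11: Y-P =  9 → J
  i=12: X-L = 12 → M
  i=13: Q-Q =  0 → A
  i=14: U-O =  6 → G
  i=15: J-O = 21 → V
  i=16: O-A = 14 → O
  i=17: W-J = 13 → N
  shifts repeat with period 8: ONMJMAGV

ONMJMAGV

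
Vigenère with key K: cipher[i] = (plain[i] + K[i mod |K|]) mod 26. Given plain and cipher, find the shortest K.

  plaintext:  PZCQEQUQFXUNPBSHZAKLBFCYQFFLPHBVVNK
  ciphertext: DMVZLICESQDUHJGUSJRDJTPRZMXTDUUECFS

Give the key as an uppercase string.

  i= 0: D-P = 14 → O
  i= 1: M-Z = 13 → N
  i= 2: V-C = 19 → T
  i= 3: Z-Q =  9 → J
  i= 4: L-E =  7 → H
  i= 5: I-Q = 18 → S
  i= 6: C-U =  8 → I
  i= 7: E-Q = 14 → O
  i= 8: S-F = 13 → N
  i= 9: Q-X = 19 → T
  i=10: D-U =  9 → J
  i=11: U-N =  7 → H
  i=12: H-P = 18 → S
  i=13: J-B =  8 → I
  i=14: G-S = 14 → O
  i=15: U-H = 13 → N
  i=16: S-Z = 19 → T
  i=17: J-A =  9 → J
  i=18: R-K =  7 → H
  i=19: D-L = 18 → S
  i=20: J-B =  8 → I
  i=21: T-F = 14 → O
  i=22: P-C = 13 → N
  i=23: R-Y = 19 → T
  i=24: Z-Q =  9 → J
  i=25: M-F =  7 → H
  i=26: X-F = 18 → S
  i=27: T-L =  8 → I
  i=28: D-P = 14 → O
  i=29: U-H = 13 → N
  i=30: U-B = 19 → T
  i=31: E-V =  9 → J
  i=32: C-V =  7 → H
  i=33: F-N = 18 → S
  i=34: S-K =  8 → I
  shifts repeat with period 7: ONTJHSI

ONTJHSI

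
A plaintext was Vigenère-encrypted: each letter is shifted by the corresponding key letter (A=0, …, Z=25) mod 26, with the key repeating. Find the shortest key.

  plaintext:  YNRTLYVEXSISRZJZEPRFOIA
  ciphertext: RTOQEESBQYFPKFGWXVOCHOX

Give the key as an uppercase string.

TGXX

  i= 0: R-Y = 19 → T
  i= 1: T-N =  6 → G
  i= 2: O-R = 23 → X
  i= 3: Q-T = 23 → X
  i= 4: E-L = 19 → T
  i= 5: E-Y =  6 → G
  i= 6: S-V = 23 → X
  i= 7: B-E = 23 → X
  i= 8: Q-X = 19 → T
  i= 9: Y-S =  6 → G
  i=10: F-I = 23 → X
  i=11: P-S = 23 → X
  i=12: K-R = 19 → T
  i=13: F-Z =  6 → G
  i=14: G-J = 23 → X
  i=15: W-Z = 23 → X
  i=16: X-E = 19 → T
  i=17: V-P =  6 → G
  i=18: O-R = 23 → X
  i=19: C-F = 23 → X
  i=20: H-O = 19 → T
  i=21: O-I =  6 → G
  i=22: X-A = 23 → X
  shifts repeat with period 4: TGXX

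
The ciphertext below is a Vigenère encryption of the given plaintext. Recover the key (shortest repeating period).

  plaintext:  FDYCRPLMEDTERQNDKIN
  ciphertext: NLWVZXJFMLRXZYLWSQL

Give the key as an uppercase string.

IIYT

  i= 0: N-F =  8 → I
  i= 1: L-D =  8 → I
  i= 2: W-Y = 24 → Y
  i= 3: V-C = 19 → T
  i= 4: Z-R =  8 → I
  i= 5: X-P =  8 → I
  i= 6: J-L = 24 → Y
  i= 7: F-M = 19 → T
  i= 8: M-E =  8 → I
  i= 9: L-D =  8 → I
  i=10: R-T = 24 → Y
  i=11: X-E = 19 → T
  i=12: Z-R =  8 → I
  i=13: Y-Q =  8 → I
  i=14: L-N = 24 → Y
  i=15: W-D = 19 → T
  i=16: S-K =  8 → I
  i=17: Q-I =  8 → I
  i=18: L-N = 24 → Y
  shifts repeat with period 4: IIYT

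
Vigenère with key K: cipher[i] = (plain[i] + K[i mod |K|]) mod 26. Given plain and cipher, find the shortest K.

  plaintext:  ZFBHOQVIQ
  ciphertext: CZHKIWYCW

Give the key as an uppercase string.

DUG

  i= 0: C-Z =  3 → D
  i= 1: Z-F = 20 → U
  i= 2: H-B =  6 → G
  i= 3: K-H =  3 → D
  i= 4: I-O = 20 → U
  i= 5: W-Q =  6 → G
  i= 6: Y-V =  3 → D
  i= 7: C-I = 20 → U
  i= 8: W-Q =  6 → G
  shifts repeat with period 3: DUG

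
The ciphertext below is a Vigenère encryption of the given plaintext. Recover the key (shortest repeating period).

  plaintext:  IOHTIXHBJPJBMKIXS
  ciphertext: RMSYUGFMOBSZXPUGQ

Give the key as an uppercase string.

  i= 0: R-I =  9 → J
  i= 1: M-O = 24 → Y
  i= 2: S-H = 11 → L
  i= 3: Y-T =  5 → F
  i= 4: U-I = 12 → M
  i= 5: G-X =  9 → J
  i= 6: F-H = 24 → Y
  i= 7: M-B = 11 → L
  i= 8: O-J =  5 → F
  i= 9: B-P = 12 → M
  i=10: S-J =  9 → J
  i=11: Z-B = 24 → Y
  i=12: X-M = 11 → L
  i=13: P-K =  5 → F
  i=14: U-I = 12 → M
  i=15: G-X =  9 → J
  i=16: Q-S = 24 → Y
  shifts repeat with period 5: JYLFM

JYLFM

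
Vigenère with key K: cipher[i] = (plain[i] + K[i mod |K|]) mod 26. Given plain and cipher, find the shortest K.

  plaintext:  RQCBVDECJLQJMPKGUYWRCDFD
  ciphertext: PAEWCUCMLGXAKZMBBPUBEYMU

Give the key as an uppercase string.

  i= 0: P-R = 24 → Y
  i= 1: A-Q = 10 → K
  i= 2: E-C =  2 → C
  i= 3: W-B = 21 → V
  i= 4: C-V =  7 → H
  i= 5: U-D = 17 → R
  i= 6: C-E = 24 → Y
  i= 7: M-C = 10 → K
  i= 8: L-J =  2 → C
  i= 9: G-L = 21 → V
  i=10: X-Q =  7 → H
  i=11: A-J = 17 → R
  i=12: K-M = 24 → Y
  i=13: Z-P = 10 → K
  i=14: M-K =  2 → C
  i=15: B-G = 21 → V
  i=16: B-U =  7 → H
  i=17: P-Y = 17 → R
  i=18: U-W = 24 → Y
  i=19: B-R = 10 → K
  i=20: E-C =  2 → C
  i=21: Y-D = 21 → V
  i=22: M-F =  7 → H
  i=23: U-D = 17 → R
  shifts repeat with period 6: YKCVHR

YKCVHR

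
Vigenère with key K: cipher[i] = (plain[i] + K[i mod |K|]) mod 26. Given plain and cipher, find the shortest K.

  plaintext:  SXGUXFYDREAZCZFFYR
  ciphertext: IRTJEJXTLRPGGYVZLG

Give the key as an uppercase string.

QUNPHEZ

  i= 0: I-S = 16 → Q
  i= 1: R-X = 20 → U
  i= 2: T-G = 13 → N
  i= 3: J-U = 15 → P
  i= 4: E-X =  7 → H
  i= 5: J-F =  4 → E
  i= 6: X-Y = 25 → Z
  i= 7: T-D = 16 → Q
  i= 8: L-R = 20 → U
  i= 9: R-E = 13 → N
  i=10: P-A = 15 → P
  i=11: G-Z =  7 → H
  i=12: G-C =  4 → E
  i=13: Y-Z = 25 → Z
  i=14: V-F = 16 → Q
  i=15: Z-F = 20 → U
  i=16: L-Y = 13 → N
  i=17: G-R = 15 → P
  shifts repeat with period 7: QUNPHEZ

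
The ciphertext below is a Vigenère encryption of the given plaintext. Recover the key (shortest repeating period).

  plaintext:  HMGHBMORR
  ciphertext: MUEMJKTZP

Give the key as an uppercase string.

  i= 0: M-H =  5 → F
  i= 1: U-M =  8 → I
  i= 2: E-G = 24 → Y
  i= 3: M-H =  5 → F
  i= 4: J-B =  8 → I
  i= 5: K-M = 24 → Y
  i= 6: T-O =  5 → F
  i= 7: Z-R =  8 → I
  i= 8: P-R = 24 → Y
  shifts repeat with period 3: FIY

FIY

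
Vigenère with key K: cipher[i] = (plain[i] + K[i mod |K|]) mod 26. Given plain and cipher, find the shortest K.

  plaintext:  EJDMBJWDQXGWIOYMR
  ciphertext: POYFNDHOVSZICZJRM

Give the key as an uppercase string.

LFVTMUL

  i= 0: P-E = 11 → L
  i= 1: O-J =  5 → F
  i= 2: Y-D = 21 → V
  i= 3: F-M = 19 → T
  i= 4: N-B = 12 → M
  i= 5: D-J = 20 → U
  i= 6: H-W = 11 → L
  i= 7: O-D = 11 → L
  i= 8: V-Q =  5 → F
  i= 9: S-X = 21 → V
  i=10: Z-G = 19 → T
  i=11: I-W = 12 → M
  i=12: C-I = 20 → U
  i=13: Z-O = 11 → L
  i=14: J-Y = 11 → L
  i=15: R-M =  5 → F
  i=16: M-R = 21 → V
  shifts repeat with period 7: LFVTMUL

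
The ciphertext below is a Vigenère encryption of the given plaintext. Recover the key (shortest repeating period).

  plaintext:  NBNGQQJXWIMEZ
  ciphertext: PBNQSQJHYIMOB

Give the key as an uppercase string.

  i= 0: P-N =  2 → C
  i= 1: B-B =  0 → A
  i= 2: N-N =  0 → A
  i= 3: Q-G = 10 → K
  i= 4: S-Q =  2 → C
  i= 5: Q-Q =  0 → A
  i= 6: J-J =  0 → A
  i= 7: H-X = 10 → K
  i= 8: Y-W =  2 → C
  i= 9: I-I =  0 → A
  i=10: M-M =  0 → A
  i=11: O-E = 10 → K
  i=12: B-Z =  2 → C
  shifts repeat with period 4: CAAK

CAAK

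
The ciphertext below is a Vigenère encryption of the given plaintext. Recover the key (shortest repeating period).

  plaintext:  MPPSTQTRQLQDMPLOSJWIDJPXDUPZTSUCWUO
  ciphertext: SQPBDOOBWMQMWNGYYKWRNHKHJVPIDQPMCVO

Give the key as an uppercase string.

  i= 0: S-M =  6 → G
  i= 1: Q-P =  1 → B
  i= 2: P-P =  0 → A
  i= 3: B-S =  9 → J
  i= 4: D-T = 10 → K
  i= 5: O-Q = 24 → Y
  i= 6: O-T = 21 → V
  i= 7: B-R = 10 → K
  i= 8: W-Q =  6 → G
  i= 9: M-L =  1 → B
  i=10: Q-Q =  0 → A
  i=11: M-D =  9 → J
  i=12: W-M = 10 → K
  i=13: N-P = 24 → Y
  i=14: G-L = 21 → V
  i=15: Y-O = 10 → K
  i=16: Y-S =  6 → G
  i=17: K-J =  1 → B
  i=18: W-W =  0 → A
  i=19: R-I =  9 → J
  i=20: N-D = 10 → K
  i=21: H-J = 24 → Y
  i=22: K-P = 21 → V
  i=23: H-X = 10 → K
  i=24: J-D =  6 → G
  i=25: V-U =  1 → B
  i=26: P-P =  0 → A
  i=27: I-Z =  9 → J
  i=28: D-T = 10 → K
  i=29: Q-S = 24 → Y
  i=30: P-U = 21 → V
  i=31: M-C = 10 → K
  i=32: C-W =  6 → G
  i=33: V-U =  1 → B
  i=34: O-O =  0 → A
  shifts repeat with period 8: GBAJKYVK

GBAJKYVK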